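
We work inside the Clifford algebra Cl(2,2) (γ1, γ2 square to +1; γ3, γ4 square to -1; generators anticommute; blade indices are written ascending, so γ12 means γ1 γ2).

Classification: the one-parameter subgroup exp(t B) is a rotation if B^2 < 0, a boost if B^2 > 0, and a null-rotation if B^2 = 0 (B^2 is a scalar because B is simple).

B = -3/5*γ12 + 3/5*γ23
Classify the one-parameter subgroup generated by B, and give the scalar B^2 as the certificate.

B^2 term by term: the squares give (-3/5)^2*(γ12)^2 + (3/5)^2*(γ23)^2 = 9/25*(-1) + 9/25*(+1) = 0 (each basis 2-blade squares to minus the product of its generators' squares); cross terms between blades sharing an index anticommute and cancel. So B^2 = 0.
Answer: null-rotation, certificate B^2 = 0. No conjugation can change B^2 = 0; the sign gives the class.


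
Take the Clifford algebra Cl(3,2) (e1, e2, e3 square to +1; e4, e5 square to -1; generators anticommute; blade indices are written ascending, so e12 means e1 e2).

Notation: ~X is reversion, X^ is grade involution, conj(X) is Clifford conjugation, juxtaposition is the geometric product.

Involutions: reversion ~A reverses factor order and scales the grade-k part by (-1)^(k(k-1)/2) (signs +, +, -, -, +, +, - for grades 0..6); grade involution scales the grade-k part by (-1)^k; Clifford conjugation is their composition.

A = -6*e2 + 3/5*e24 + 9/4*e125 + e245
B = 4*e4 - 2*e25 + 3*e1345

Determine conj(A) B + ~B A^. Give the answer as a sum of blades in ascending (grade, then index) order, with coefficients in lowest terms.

first term: -9/2*e1 + 12/5*e2 + 2*e4 - 12*e5 + 24*e24 + 4*e25 - 6/5*e45 + 3*e123 - 27/4*e234 - 9/5*e1235 - 9*e1245 - 18*e12345
second term: -9/2*e1 + 12/5*e2 + 2*e4 - 12*e5 - 24*e24 - 4*e25 + 6/5*e45 - 3*e123 + 27/4*e234 - 9/5*e1235 - 9*e1245 - 18*e12345
Answer: -9*e1 + 24/5*e2 + 4*e4 - 24*e5 - 18/5*e1235 - 18*e1245 - 36*e12345


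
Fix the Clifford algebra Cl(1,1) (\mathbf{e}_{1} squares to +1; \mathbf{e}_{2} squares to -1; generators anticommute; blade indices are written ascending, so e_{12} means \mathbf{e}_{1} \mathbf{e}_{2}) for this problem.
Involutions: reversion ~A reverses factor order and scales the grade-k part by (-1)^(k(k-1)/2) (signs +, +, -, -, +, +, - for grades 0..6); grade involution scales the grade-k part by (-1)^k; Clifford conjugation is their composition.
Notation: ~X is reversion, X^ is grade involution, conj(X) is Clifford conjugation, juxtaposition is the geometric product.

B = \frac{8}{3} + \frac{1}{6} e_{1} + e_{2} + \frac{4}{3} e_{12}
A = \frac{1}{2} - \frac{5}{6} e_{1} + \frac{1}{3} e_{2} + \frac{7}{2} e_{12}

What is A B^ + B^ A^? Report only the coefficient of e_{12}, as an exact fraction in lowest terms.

first term: \frac{233}{36} + \frac{59}{36} e_{1} - \frac{5}{36} e_{2} + \frac{98}{9} e_{12}
second term: \frac{199}{36} - \frac{11}{12} e_{1} - \frac{37}{12} e_{2} + \frac{98}{9} e_{12}
Answer: \frac{196}{9}


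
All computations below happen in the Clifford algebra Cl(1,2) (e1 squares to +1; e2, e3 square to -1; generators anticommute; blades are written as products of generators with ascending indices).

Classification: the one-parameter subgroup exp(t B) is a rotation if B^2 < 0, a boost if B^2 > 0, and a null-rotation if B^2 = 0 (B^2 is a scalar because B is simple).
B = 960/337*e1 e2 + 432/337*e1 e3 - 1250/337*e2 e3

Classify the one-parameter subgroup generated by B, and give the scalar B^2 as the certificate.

B^2 term by term: the squares give (960/337)^2*(e1 e2)^2 + (432/337)^2*(e1 e3)^2 + (-1250/337)^2*(e2 e3)^2 = 921600/113569*(+1) + 186624/113569*(+1) + 1562500/113569*(-1) = -4 (each basis 2-blade squares to minus the product of its generators' squares); cross terms between blades sharing an index anticommute and cancel. So B^2 = -4.
Answer: rotation, certificate B^2 = -4. The class reads off the invariant scalar -4 directly.


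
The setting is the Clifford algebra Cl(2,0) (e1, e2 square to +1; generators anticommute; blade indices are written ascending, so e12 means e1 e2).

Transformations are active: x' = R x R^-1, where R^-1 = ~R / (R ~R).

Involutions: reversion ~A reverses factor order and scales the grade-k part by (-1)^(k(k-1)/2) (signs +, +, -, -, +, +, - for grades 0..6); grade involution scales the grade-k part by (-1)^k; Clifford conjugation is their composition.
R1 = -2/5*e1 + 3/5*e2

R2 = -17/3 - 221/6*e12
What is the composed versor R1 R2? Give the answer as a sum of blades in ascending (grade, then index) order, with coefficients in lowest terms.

Distribute over the terms of R1 (each basis-blade product reordered to ascending indices, repeated generators contracted through their squares):
(-2/5*e1) R2 = 34/15*e1 + 221/15*e2
(3/5*e2) R2 = 221/10*e1 - 17/5*e2
Summing the partial products and collecting blades:
Answer: 731/30*e1 + 34/3*e2


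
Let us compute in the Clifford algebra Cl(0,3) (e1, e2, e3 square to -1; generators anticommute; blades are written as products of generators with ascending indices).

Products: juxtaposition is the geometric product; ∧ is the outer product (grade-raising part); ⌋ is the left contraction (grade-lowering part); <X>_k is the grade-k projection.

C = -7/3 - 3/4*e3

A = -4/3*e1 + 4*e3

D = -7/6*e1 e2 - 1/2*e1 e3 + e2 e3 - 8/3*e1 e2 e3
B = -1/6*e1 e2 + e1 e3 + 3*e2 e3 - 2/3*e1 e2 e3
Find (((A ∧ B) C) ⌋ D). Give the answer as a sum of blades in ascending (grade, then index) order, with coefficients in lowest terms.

step 1: -14/3*e1 e2 e3
step 2: -7/2*e1 e2 + 98/9*e1 e2 e3
step 3: -3577/108 - 28/3*e3
Answer: -3577/108 - 28/3*e3


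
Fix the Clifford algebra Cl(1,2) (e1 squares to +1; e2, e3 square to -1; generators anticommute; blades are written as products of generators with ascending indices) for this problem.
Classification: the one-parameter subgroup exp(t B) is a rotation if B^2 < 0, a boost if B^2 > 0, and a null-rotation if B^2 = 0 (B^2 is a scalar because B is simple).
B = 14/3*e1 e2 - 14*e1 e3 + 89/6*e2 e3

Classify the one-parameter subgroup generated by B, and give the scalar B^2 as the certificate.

B^2 term by term: the squares give (14/3)^2*(e1 e2)^2 + (-14)^2*(e1 e3)^2 + (89/6)^2*(e2 e3)^2 = 196/9*(+1) + 196*(+1) + 7921/36*(-1) = -9/4 (each basis 2-blade squares to minus the product of its generators' squares); cross terms between blades sharing an index anticommute and cancel. So B^2 = -9/4.
Answer: rotation, certificate B^2 = -9/4. Note: conjugating B changes its blade decomposition but never the scalar B^2 = -9/4, whose sign settles the classification.


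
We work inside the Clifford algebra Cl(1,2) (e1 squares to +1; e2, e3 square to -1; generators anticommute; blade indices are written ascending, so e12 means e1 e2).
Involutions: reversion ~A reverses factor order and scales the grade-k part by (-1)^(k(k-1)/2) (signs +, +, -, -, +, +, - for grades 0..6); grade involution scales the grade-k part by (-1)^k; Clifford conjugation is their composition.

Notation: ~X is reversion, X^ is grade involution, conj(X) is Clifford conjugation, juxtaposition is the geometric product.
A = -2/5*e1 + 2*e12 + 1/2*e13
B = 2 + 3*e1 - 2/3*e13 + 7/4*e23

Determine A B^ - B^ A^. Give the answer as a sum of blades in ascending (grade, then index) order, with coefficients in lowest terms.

first term: 13/15 - 4/5*e1 + 6*e2 + 53/30*e3 + 39/8*e12 - 5/2*e13 + 4/3*e23 - 7/10*e123
second term: -23/15 + 4/5*e1 - 6*e2 - 37/30*e3 + 25/8*e12 + 9/2*e13 - 4/3*e23 + 7/10*e123
Answer: 12/5 - 8/5*e1 + 12*e2 + 3*e3 + 7/4*e12 - 7*e13 + 8/3*e23 - 7/5*e123


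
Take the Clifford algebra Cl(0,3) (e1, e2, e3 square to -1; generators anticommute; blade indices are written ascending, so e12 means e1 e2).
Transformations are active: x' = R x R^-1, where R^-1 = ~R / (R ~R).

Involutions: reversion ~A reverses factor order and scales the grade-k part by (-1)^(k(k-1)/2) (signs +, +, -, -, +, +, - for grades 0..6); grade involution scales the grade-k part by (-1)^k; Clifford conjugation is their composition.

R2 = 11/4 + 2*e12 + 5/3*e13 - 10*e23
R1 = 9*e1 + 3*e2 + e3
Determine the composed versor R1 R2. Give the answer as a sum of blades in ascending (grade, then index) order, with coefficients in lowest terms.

Distribute over the terms of R1 (each basis-blade product reordered to ascending indices, repeated generators contracted through their squares):
(9*e1) R2 = 99/4*e1 - 18*e2 - 15*e3 - 90*e123
(3*e2) R2 = 6*e1 + 33/4*e2 + 30*e3 - 5*e123
(e3) R2 = 5/3*e1 - 10*e2 + 11/4*e3 + 2*e123
Summing the partial products and collecting blades:
Answer: 389/12*e1 - 79/4*e2 + 71/4*e3 - 93*e123


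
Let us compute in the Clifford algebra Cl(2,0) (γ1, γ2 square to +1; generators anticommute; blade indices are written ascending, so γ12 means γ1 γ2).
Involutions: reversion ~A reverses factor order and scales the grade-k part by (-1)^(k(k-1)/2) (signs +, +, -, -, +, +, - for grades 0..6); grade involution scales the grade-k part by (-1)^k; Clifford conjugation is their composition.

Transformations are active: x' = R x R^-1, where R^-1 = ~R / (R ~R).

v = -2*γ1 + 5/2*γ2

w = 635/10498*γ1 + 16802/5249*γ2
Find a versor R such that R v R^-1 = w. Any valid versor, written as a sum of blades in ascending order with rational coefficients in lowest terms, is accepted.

Key observation: q(v) = q(w) = 41/4 (sandwiches preserve the norm), so R = v + w = -20361/10498*γ1 + 59849/10498*γ2 works whenever it is invertible — the component of v along it is kept and (v - w)/2 reverses, sending v to w.
Answer: -20361/10498*γ1 + 59849/10498*γ2


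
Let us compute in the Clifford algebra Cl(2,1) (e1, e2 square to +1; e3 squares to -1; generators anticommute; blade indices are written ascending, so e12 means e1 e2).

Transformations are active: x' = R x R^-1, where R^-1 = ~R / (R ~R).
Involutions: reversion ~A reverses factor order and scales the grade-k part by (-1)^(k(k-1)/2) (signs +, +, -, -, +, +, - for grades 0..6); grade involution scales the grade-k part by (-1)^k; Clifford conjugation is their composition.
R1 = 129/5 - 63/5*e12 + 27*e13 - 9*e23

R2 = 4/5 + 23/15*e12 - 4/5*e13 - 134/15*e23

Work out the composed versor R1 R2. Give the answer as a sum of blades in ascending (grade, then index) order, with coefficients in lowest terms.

Distribute over the terms of R1 (each basis-blade product reordered to ascending indices, repeated generators contracted through their squares):
(129/5) R2 = 516/25 + 989/25*e12 - 516/25*e13 - 5762/25*e23
(-63/5*e12) R2 = 483/25 - 252/25*e12 + 2814/25*e13 - 252/25*e23
(27*e13) R2 = -108/5 - 1206/5*e12 + 108/5*e13 + 207/5*e23
(-9*e23) R2 = 402/5 - 36/5*e12 + 69/5*e13 - 36/5*e23
Summing the partial products and collecting blades:
Answer: 2469/25 - 5473/25*e12 + 3183/25*e13 - 5159/25*e23


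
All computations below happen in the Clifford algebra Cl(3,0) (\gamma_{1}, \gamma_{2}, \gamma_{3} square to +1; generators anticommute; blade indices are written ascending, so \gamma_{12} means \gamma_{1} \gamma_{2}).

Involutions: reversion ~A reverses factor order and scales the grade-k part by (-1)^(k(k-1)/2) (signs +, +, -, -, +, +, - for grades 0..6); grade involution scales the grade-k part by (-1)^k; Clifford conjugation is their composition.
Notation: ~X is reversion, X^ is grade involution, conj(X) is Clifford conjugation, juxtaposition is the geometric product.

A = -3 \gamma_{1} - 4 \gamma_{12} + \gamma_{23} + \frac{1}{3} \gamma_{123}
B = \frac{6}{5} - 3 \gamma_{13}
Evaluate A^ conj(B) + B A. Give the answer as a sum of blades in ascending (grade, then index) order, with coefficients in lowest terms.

first term: \frac{18}{5} \gamma_{1} - \gamma_{2} + 9 \gamma_{3} - \frac{9}{5} \gamma_{12} + \frac{66}{5} \gamma_{23} - \frac{2}{5} \gamma_{123}
second term: -\frac{18}{5} \gamma_{1} - \gamma_{2} - 9 \gamma_{3} - \frac{9}{5} \gamma_{12} + \frac{66}{5} \gamma_{23} + \frac{2}{5} \gamma_{123}
Answer: -2 \gamma_{2} - \frac{18}{5} \gamma_{12} + \frac{132}{5} \gamma_{23}


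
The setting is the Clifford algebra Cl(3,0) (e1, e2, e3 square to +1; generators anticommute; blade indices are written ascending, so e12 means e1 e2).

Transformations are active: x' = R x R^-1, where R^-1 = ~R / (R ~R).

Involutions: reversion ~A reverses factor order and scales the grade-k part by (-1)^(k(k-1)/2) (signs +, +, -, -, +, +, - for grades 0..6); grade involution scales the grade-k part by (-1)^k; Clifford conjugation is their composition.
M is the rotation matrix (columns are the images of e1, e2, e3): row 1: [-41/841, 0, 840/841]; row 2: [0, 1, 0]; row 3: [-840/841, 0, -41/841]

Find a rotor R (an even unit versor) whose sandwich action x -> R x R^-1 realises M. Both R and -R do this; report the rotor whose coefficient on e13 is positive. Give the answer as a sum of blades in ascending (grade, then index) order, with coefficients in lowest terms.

Method: write R = a + b12*e12 + b13*e13 + b23*e23 with a^2 + b12^2 + b13^2 + b23^2 = 1 (so R^-1 = ~R). Expanding the columns R e_j ~R gives tr M = 4a^2 - 1 and, from the antisymmetric part, M21 - M12 = -4a*b12, M13 - M31 = 4a*b13, M32 - M23 = -4a*b23.
Here tr M = 759/841, so a^2 = (1 + tr M)/4 = 400/841 and a = ±20/29. Taking a = 20/29: M21 - M12 = 0, M13 - M31 = 1680/841, M32 - M23 = 0, giving b12 = 0, b13 = 21/29, b23 = 0, i.e. R = 20/29 + 21/29*e13.
Its e13 coefficient is already positive.
Answer: 20/29 + 21/29*e13. Key observation: the double cover Spin(3) -> SO(3) sends R and -R to the same matrix (trace 759/841 here), so the stated sign of the e13 coefficient is what selects one sheet.


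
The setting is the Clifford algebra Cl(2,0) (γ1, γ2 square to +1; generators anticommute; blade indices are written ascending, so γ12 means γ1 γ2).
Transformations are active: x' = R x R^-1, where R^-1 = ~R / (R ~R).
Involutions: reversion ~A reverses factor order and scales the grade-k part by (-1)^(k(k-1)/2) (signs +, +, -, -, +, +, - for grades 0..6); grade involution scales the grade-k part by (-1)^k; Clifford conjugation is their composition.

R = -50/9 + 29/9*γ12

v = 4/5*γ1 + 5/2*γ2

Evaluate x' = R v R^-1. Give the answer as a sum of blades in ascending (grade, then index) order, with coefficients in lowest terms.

~R = -50/9 - 29/9*γ12, and R ~R = 3341/81, so R^-1 = ~R / (3341/81).
R v = 65/18*γ1 - 247/15*γ2
Answer: -2278/1285*γ1 + 995/514*γ2


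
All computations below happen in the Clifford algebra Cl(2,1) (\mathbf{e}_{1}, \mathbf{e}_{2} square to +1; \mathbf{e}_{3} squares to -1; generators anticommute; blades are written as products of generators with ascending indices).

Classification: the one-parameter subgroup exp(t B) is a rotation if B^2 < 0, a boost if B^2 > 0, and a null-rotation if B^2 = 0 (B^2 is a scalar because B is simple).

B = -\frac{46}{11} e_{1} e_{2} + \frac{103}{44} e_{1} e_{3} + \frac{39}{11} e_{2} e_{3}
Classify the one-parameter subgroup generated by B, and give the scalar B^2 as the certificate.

B^2 term by term: the squares give (-\frac{46}{11})^2*(e_{1} e_{2})^2 + (\frac{103}{44})^2*(e_{1} e_{3})^2 + (\frac{39}{11})^2*(e_{2} e_{3})^2 = \frac{2116}{121}*(-1) + \frac{10609}{1936}*(+1) + \frac{1521}{121}*(+1) = \frac{9}{16} (each basis 2-blade squares to minus the product of its generators' squares); cross terms between blades sharing an index anticommute and cancel. So B^2 = \frac{9}{16}.
Answer: boost, certificate B^2 = \frac{9}{16}. Because \frac{9}{16} is invariant under every versor sandwich, the classification follows from its sign alone.


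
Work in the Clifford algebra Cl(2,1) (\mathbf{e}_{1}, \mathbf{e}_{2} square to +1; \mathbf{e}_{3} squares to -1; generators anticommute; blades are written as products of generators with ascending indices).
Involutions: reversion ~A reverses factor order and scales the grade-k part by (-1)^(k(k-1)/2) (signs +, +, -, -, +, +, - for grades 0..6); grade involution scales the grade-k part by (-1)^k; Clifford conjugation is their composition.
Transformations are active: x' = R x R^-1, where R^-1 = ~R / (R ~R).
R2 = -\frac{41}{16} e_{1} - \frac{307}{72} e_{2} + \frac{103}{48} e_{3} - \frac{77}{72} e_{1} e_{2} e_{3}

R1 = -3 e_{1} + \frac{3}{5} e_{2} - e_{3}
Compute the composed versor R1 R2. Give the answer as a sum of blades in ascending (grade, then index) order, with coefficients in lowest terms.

Distribute over the terms of R1 (each basis-blade product reordered to ascending indices, repeated generators contracted through their squares):
(-3 e_{1}) R2 = \frac{123}{16} + \frac{307}{24} e_{1} e_{2} - \frac{103}{16} e_{1} e_{3} + \frac{77}{24} e_{2} e_{3}
(\frac{3}{5} e_{2}) R2 = -\frac{307}{120} + \frac{123}{80} e_{1} e_{2} + \frac{77}{120} e_{1} e_{3} + \frac{103}{80} e_{2} e_{3}
(-e_{3}) R2 = \frac{103}{48} - \frac{77}{72} e_{1} e_{2} - \frac{41}{16} e_{1} e_{3} - \frac{307}{72} e_{2} e_{3}
Summing the partial products and collecting blades:
Answer: \frac{291}{40} + \frac{9547}{720} e_{1} e_{2} - \frac{1003}{120} e_{1} e_{3} + \frac{167}{720} e_{2} e_{3}


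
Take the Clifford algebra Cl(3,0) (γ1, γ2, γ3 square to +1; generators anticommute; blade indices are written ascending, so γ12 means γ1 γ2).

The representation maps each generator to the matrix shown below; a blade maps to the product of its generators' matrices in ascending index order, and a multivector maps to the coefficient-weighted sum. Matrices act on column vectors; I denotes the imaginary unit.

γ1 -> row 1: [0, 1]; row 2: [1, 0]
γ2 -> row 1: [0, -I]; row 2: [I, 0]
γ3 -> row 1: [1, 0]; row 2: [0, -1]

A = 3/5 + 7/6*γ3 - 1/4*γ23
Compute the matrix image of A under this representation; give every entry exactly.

Bivector images (products of the table entries): rho(γ23) = rho(γ2)rho(γ3) = row 1: [0, I]; row 2: [I, 0].
M = (3/5)*1 + (7/6)*rho(γ3) + (-1/4)*rho(γ23), summed entrywise (1 is the identity matrix):
Answer: row 1: [53/30, -I/4]; row 2: [-I/4, -17/30]


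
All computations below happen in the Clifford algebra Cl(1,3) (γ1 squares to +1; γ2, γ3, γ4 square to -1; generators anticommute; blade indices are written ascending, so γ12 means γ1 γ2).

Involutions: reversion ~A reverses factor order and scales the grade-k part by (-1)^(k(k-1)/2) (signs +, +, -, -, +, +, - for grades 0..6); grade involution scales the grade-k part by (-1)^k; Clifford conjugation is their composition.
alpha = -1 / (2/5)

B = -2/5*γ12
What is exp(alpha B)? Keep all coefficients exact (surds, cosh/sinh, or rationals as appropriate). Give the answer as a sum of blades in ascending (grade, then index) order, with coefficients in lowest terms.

B^2 = (-2/5)^2*(γ12)^2 = 4/25*(+1) = 4/25 (a basis 2-blade squares to minus the product of its generators' squares).
B^2 = 4/25 — a positive square means the series sums to a boost: l = 2/5, alpha*l = -1, so exp(alpha B) = cosh(-1) + (sinh(-1)/(2/5))*B = cosh(1) + (-5*sinh(1)/2)*B.
Answer: cosh(1) + sinh(1)*γ12


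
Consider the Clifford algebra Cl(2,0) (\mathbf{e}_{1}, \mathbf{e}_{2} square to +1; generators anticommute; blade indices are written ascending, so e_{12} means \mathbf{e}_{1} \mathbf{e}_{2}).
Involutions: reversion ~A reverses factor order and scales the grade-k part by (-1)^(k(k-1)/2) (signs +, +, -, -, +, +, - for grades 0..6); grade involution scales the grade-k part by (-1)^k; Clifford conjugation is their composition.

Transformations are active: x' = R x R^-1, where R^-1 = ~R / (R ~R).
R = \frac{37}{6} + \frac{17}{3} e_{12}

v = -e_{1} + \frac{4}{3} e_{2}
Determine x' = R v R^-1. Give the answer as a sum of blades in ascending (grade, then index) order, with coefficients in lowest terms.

~R = \frac{37}{6} - \frac{17}{3} e_{12}, and R ~R = \frac{2525}{36}, so R^-1 = ~R / (\frac{2525}{36}).
R v = \frac{25}{18} e_{1} + \frac{125}{9} e_{2}
Answer: \frac{377}{303} e_{1} + \frac{112}{101} e_{2}


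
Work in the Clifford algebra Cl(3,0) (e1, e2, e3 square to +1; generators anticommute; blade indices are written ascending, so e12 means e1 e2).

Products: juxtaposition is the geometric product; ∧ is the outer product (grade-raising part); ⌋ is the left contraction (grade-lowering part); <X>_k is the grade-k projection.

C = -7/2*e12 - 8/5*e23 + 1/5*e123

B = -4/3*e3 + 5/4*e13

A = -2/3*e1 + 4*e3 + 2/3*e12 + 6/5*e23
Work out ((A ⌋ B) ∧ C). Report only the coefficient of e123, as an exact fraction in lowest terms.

step 1: -16/3 - 5*e1 - 5/6*e3
step 2: 56/3*e12 + 128/15*e23 + 197/20*e123
Answer: 197/20


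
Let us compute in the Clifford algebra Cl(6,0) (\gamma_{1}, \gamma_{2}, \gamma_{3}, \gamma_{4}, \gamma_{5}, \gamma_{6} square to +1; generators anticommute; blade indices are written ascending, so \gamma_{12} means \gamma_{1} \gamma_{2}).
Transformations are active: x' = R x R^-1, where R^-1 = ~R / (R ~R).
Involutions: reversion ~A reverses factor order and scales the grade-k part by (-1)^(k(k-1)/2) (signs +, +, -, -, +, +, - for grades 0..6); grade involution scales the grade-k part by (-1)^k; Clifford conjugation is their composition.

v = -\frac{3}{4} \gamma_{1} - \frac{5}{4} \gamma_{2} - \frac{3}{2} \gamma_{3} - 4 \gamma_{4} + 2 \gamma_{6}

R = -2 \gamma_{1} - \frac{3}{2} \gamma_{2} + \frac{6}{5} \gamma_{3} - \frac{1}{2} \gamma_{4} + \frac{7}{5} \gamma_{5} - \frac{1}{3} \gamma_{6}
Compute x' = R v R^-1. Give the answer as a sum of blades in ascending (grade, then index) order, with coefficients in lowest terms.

~R = -2 \gamma_{1} - \frac{3}{2} \gamma_{2} + \frac{6}{5} \gamma_{3} - \frac{1}{2} \gamma_{4} + \frac{7}{5} \gamma_{5} - \frac{1}{3} \gamma_{6}, and R ~R = \frac{901}{90}, so R^-1 = ~R / (\frac{901}{90}).
R v = \frac{349}{120} + \frac{11}{8} \gamma_{12} + \frac{39}{10} \gamma_{13} + \frac{61}{8} \gamma_{14} + \frac{21}{20} \gamma_{15} - \frac{17}{4} \gamma_{16} + \frac{15}{4} \gamma_{23} + \frac{43}{8} \gamma_{24} + \frac{7}{4} \gamma_{25} - \frac{41}{12} \gamma_{26} - \frac{111}{20} \gamma_{34} + \frac{21}{10} \gamma_{35} + \frac{19}{10} \gamma_{36} + \frac{28}{5} \gamma_{45} - \frac{7}{3} \gamma_{46} + \frac{14}{5} \gamma_{56}
Answer: -\frac{1485}{3604} \gamma_{1} + \frac{341}{901} \gamma_{2} + \frac{19797}{9010} \gamma_{3} + \frac{13369}{3604} \gamma_{4} + \frac{7329}{9010} \gamma_{5} - \frac{3953}{1802} \gamma_{6}


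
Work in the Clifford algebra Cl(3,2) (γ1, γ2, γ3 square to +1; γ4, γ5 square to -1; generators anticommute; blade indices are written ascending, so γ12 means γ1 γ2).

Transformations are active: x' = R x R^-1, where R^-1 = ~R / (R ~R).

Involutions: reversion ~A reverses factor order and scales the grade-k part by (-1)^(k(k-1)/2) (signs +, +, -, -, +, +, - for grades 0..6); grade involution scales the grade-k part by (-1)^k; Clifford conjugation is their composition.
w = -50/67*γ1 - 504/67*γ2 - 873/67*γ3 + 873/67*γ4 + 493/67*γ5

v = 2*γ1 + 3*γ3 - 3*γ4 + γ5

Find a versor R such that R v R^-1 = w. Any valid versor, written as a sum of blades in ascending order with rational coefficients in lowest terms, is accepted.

Reasoning: v^2 = w^2 = 3 since conjugation preserves the quadratic form; R = v + w = 84/67*γ1 - 504/67*γ2 - 672/67*γ3 + 672/67*γ4 + 560/67*γ5 is then valid when invertible, keeping its own part and reversing (v - w)/2.
Answer: 84/67*γ1 - 504/67*γ2 - 672/67*γ3 + 672/67*γ4 + 560/67*γ5


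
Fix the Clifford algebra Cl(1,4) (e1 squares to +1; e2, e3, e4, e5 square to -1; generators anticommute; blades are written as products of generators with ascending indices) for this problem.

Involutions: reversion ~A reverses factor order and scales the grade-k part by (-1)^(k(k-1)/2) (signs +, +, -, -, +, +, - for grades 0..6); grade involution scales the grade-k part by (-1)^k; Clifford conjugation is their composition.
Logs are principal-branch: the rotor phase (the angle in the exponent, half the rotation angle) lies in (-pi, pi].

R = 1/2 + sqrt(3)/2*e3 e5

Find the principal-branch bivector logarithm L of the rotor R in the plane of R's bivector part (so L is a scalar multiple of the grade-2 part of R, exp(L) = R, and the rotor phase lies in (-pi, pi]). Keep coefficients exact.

The scalar part of R is 1/2, and that scalar determines the rotor phase on the principal branch; recovering the unit plane as bivector-part over sine of the phase gives L = phase * plane.
Concretely: cos(phase) = 1/2 gives phase = ±pi/3, and since phase/sin(phase) is even the sign is immaterial: L = (phase/sin(phase)) * <R>_2 = (2*sqrt(3)*pi/9) * <R>_2.
Answer: pi/3*e3 e5


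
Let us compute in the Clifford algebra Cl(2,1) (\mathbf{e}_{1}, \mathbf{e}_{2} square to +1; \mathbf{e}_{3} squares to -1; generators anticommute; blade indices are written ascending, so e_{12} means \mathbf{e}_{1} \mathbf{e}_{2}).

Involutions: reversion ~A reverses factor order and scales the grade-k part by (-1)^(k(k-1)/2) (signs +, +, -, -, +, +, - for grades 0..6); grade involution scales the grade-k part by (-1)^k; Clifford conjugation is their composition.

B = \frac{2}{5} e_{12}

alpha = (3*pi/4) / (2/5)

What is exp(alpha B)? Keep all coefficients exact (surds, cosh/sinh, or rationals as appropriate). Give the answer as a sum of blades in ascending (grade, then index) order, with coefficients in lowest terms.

B^2 = (\frac{2}{5})^2*(e_{12})^2 = \frac{4}{25}*(-1) = -\frac{4}{25} (a basis 2-blade squares to minus the product of its generators' squares).
B^2 = -\frac{4}{25} — since the square is negative, the closed form is circular: l = \frac{2}{5}, alpha*l = \frac{3 \pi}{4}, so exp(alpha B) = cos(\frac{3 \pi}{4}) + (sin(\frac{3 \pi}{4})/(\frac{2}{5}))*B = - \frac{\sqrt{2}}{2} + (\frac{5 \sqrt{2}}{4})*B.
Answer: - \frac{\sqrt{2}}{2} + \frac{\sqrt{2}}{2} e_{12}


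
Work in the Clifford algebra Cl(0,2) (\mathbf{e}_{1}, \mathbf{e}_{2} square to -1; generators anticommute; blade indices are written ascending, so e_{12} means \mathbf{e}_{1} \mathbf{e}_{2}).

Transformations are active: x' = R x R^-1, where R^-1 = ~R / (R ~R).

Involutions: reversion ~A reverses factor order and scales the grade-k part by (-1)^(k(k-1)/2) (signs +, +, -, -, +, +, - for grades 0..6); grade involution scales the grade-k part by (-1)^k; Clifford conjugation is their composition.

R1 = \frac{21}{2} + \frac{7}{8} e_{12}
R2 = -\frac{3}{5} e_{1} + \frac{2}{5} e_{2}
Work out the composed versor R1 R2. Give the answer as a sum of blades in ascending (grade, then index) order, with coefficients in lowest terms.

Distribute over the terms of R1 (each basis-blade product reordered to ascending indices, repeated generators contracted through their squares):
(\frac{21}{2}) R2 = -\frac{63}{10} e_{1} + \frac{21}{5} e_{2}
(\frac{7}{8} e_{12}) R2 = -\frac{7}{20} e_{1} - \frac{21}{40} e_{2}
Summing the partial products and collecting blades:
Answer: -\frac{133}{20} e_{1} + \frac{147}{40} e_{2}


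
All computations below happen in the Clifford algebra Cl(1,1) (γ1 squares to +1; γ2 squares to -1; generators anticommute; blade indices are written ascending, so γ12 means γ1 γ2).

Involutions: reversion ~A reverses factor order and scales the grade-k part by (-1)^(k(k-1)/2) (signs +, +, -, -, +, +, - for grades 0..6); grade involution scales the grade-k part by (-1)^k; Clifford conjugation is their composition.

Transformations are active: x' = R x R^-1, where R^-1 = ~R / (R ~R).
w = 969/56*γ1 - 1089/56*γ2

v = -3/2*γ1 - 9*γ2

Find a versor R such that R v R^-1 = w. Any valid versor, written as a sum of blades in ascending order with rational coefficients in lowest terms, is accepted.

A norm check does it: q(v) = q(w) = -315/4, hence R = v + w = 885/56*γ1 - 1593/56*γ2 realises the map — parallel part kept, (v - w)/2 negated, v carried to w.
Answer: 885/56*γ1 - 1593/56*γ2


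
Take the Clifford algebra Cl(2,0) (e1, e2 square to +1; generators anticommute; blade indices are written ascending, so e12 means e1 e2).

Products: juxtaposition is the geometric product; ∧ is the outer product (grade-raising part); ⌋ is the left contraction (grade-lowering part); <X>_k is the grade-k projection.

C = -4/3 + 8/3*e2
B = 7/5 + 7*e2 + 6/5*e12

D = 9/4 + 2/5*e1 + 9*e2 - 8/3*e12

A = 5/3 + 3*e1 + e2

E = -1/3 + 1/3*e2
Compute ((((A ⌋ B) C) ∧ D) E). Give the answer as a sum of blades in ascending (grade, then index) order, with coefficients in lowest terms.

step 1: 28/3 - 6/5*e1 + 229/15*e2 + 2*e12
step 2: 424/15 + 104/15*e1 + 68/15*e2 - 88/15*e12
step 3: 318/5 + 2018/75*e1 + 1323/5*e2 - 6298/225*e12
step 4: 67 - 12352/675*e1 - 67*e2 + 12352/675*e12
Answer: 67 - 12352/675*e1 - 67*e2 + 12352/675*e12


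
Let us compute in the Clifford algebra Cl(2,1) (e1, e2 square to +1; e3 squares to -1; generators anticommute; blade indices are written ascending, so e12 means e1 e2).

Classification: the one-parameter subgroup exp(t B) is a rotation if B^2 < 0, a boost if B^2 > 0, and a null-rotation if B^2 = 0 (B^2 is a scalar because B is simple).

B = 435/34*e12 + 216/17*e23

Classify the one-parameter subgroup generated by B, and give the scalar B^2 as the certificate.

B^2 term by term: the squares give (435/34)^2*(e12)^2 + (216/17)^2*(e23)^2 = 189225/1156*(-1) + 46656/289*(+1) = -9/4 (each basis 2-blade squares to minus the product of its generators' squares); cross terms between blades sharing an index anticommute and cancel. So B^2 = -9/4.
Answer: rotation, certificate B^2 = -9/4. The invariant at work: B^2 = -9/4 is unchanged by conjugation, hence its sign classifies the subgroup whatever basis B is written in.


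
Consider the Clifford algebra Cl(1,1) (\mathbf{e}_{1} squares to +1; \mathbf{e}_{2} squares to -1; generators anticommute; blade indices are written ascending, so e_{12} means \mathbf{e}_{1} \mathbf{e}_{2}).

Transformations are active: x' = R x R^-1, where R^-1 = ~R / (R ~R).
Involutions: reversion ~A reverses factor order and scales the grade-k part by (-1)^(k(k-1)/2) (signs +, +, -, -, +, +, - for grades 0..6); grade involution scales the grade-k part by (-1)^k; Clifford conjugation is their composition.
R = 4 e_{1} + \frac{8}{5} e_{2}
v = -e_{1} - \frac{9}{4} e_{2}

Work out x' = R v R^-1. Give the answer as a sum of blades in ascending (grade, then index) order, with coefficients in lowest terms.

~R = 4 e_{1} + \frac{8}{5} e_{2}, and R ~R = \frac{336}{25}, so R^-1 = ~R / (\frac{336}{25}).
R v = -\frac{2}{5} - \frac{37}{5} e_{12}
Answer: \frac{16}{21} e_{1} + \frac{181}{84} e_{2}


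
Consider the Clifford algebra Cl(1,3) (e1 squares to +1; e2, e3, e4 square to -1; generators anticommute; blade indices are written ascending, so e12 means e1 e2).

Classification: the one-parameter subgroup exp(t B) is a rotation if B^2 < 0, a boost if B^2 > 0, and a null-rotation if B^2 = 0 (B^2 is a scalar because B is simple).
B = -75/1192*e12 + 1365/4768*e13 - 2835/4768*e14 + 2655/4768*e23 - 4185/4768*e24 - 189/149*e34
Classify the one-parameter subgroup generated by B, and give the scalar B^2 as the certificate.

B^2 term by term: the squares give (-75/1192)^2*(e12)^2 + (1365/4768)^2*(e13)^2 + (-2835/4768)^2*(e14)^2 + (2655/4768)^2*(e23)^2 + (-4185/4768)^2*(e24)^2 + (-189/149)^2*(e34)^2 = 5625/1420864*(+1) + 1863225/22733824*(+1) + 8037225/22733824*(+1) + 7049025/22733824*(-1) + 17514225/22733824*(-1) + 35721/22201*(-1) = -9/4 (each basis 2-blade squares to minus the product of its generators' squares); cross terms between blades sharing an index anticommute and cancel; the commuting (index-disjoint) pairs give grade-4 terms 2*c*c'*(blade product), which cancel blade by blade — e1234: 14175/88804 + 5712525/11366912 - 7526925/11366912 = 0 — confirming B is simple. So B^2 = -9/4.
Answer: rotation, certificate B^2 = -9/4. The class reads off the invariant scalar -9/4 directly.


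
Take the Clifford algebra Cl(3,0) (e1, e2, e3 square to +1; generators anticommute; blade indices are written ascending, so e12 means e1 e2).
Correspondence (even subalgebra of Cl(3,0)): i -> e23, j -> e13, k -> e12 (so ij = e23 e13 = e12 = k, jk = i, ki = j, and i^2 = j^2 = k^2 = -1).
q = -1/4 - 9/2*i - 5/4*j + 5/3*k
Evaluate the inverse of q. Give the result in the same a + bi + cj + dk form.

In blades: q = -1/4 + 5/3*e12 - 5/4*e13 - 9/2*e23.
With qbar = -1/4 - 5/3*e12 + 5/4*e13 + 9/2*e23 (scalar fixed, mapped units negated), q qbar = 1775/72 (the sum of squared coefficients), so q^-1 = qbar / (1775/72) = -18/1775 - 24/355*e12 + 18/355*e13 + 324/1775*e23; translating back:
Answer: -18/1775 + 324/1775*i + 18/355*j - 24/355*k


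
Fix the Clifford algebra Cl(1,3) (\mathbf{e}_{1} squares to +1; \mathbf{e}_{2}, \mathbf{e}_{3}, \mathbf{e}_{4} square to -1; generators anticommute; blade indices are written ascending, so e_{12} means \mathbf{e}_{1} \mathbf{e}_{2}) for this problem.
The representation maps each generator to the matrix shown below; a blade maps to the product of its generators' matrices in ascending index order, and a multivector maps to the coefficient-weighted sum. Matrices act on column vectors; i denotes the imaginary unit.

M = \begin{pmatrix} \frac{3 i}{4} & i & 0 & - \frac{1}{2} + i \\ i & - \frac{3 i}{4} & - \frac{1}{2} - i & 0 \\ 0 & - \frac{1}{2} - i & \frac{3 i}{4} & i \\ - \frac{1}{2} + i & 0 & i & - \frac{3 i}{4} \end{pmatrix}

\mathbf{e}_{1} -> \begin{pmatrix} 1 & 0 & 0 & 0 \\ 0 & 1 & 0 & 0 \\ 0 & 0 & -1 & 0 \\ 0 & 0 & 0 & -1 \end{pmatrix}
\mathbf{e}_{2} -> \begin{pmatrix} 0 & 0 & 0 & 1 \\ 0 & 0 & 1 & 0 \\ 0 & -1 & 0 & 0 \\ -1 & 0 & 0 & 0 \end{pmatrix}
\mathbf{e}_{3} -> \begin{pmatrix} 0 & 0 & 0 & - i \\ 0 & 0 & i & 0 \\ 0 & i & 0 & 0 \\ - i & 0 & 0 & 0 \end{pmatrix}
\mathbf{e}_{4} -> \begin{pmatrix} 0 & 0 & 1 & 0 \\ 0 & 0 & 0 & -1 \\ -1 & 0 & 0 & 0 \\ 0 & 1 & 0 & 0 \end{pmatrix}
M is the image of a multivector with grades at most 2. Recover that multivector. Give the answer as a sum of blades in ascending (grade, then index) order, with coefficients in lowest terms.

Method: the blade images are trace-orthogonal — tr(rho(e_A) rho(e_B)^-1) = 4 if A = B and 0 otherwise — and rho(e_A)^-1 = (e_A)^2 * rho(e_A) with (e_A)^2 = +1 or -1, so the coefficient of e_A in the preimage is (e_A)^2 * tr(M rho(e_A))/4.
Nonzero projections over blades of grade <= 2: e_{3}: (e_{3})^2 = -1, tr(M rho(e_{3})) = 4, coefficient -1; e_{12}: (e_{12})^2 = +1, tr(M rho(e_{12})) = -2, coefficient -\frac{1}{2}; e_{23}: (e_{23})^2 = -1, tr(M rho(e_{23})) = 3, coefficient -\frac{3}{4}; e_{34}: (e_{34})^2 = -1, tr(M rho(e_{34})) = 4, coefficient -1. Every other blade of grade <= 2 projects to 0.
Answer: -e_{3} - \frac{1}{2} e_{12} - \frac{3}{4} e_{23} - e_{34}


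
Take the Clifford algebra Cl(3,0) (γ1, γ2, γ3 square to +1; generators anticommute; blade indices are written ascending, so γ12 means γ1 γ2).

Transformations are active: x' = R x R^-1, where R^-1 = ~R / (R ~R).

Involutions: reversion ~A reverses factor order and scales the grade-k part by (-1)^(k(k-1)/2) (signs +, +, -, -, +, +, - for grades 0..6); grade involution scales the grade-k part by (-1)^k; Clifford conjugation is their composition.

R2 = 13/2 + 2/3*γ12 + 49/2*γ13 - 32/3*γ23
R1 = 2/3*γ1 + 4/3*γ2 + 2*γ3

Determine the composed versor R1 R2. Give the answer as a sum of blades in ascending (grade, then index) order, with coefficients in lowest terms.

Distribute over the terms of R1 (each basis-blade product reordered to ascending indices, repeated generators contracted through their squares):
(2/3*γ1) R2 = 13/3*γ1 + 4/9*γ2 + 49/3*γ3 - 64/9*γ123
(4/3*γ2) R2 = -8/9*γ1 + 26/3*γ2 - 128/9*γ3 - 98/3*γ123
(2*γ3) R2 = -49*γ1 + 64/3*γ2 + 13*γ3 + 4/3*γ123
Summing the partial products and collecting blades:
Answer: -410/9*γ1 + 274/9*γ2 + 136/9*γ3 - 346/9*γ123


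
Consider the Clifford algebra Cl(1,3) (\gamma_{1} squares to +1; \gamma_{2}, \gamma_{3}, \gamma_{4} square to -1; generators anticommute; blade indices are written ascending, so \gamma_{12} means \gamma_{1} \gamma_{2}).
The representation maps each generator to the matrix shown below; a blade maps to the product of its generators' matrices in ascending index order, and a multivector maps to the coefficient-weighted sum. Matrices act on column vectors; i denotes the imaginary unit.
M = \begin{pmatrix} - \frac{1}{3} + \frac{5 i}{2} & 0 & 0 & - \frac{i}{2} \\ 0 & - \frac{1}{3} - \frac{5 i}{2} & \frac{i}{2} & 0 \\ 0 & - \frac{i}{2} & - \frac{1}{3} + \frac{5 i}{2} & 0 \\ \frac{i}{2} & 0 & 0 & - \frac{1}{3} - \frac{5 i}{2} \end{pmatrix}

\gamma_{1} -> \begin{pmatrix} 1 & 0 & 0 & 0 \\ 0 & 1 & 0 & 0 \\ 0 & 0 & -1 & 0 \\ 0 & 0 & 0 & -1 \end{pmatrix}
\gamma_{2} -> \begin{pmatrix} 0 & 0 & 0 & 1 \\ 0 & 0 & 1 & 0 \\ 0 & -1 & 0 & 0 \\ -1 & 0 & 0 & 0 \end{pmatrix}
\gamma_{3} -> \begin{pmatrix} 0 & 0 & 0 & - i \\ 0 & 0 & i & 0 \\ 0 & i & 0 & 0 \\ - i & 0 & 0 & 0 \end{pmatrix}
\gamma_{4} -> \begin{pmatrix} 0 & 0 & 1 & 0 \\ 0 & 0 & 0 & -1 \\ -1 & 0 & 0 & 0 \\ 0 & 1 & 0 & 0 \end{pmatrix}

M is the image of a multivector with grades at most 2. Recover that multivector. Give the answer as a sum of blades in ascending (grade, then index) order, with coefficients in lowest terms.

Method: the blade images are trace-orthogonal — tr(rho(e_A) rho(e_B)^-1) = 4 if A = B and 0 otherwise — and rho(e_A)^-1 = (e_A)^2 * rho(e_A) with (e_A)^2 = +1 or -1, so the coefficient of e_A in the preimage is (e_A)^2 * tr(M rho(e_A))/4.
Nonzero projections over blades of grade <= 2: 1: (1)^2 = +1, tr(M 1) = - \frac{4}{3}, coefficient -\frac{1}{3}; \gamma_{13}: (\gamma_{13})^2 = +1, tr(M rho(\gamma_{13})) = 2, coefficient \frac{1}{2}; \gamma_{23}: (\gamma_{23})^2 = -1, tr(M rho(\gamma_{23})) = 10, coefficient -\frac{5}{2}. Every other blade of grade <= 2 projects to 0.
Answer: -\frac{1}{3} + \frac{1}{2} \gamma_{13} - \frac{5}{2} \gamma_{23}


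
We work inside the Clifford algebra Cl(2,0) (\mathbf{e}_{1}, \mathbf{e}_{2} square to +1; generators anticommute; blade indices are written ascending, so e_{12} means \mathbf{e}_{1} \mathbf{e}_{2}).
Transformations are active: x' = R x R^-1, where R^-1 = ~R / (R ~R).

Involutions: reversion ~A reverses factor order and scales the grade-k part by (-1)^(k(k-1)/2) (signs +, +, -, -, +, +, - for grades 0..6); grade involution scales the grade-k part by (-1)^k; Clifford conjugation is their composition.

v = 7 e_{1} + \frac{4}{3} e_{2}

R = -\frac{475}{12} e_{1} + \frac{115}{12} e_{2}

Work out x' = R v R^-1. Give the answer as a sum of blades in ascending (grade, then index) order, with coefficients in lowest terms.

~R = -\frac{475}{12} e_{1} + \frac{115}{12} e_{2}, and R ~R = \frac{119425}{72}, so R^-1 = ~R / (\frac{119425}{72}).
R v = -\frac{9515}{36} - \frac{4315}{36} e_{12}
Answer: \frac{80468}{14331} e_{1} - \frac{20959}{4777} e_{2}


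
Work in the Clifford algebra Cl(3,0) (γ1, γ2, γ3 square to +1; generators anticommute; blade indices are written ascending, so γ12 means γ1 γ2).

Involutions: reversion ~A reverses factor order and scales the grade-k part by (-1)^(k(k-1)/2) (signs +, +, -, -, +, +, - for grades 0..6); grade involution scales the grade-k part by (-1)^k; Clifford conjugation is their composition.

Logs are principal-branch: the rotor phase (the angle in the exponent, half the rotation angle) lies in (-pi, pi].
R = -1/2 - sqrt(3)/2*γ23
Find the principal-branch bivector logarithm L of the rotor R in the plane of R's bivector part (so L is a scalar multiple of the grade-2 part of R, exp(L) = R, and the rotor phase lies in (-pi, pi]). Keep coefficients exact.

The scalar part of R is -1/2, and that scalar determines the rotor phase on the principal branch; recovering the unit plane as bivector-part over sine of the phase gives L = phase * plane.
Concretely: cos(phase) = -1/2 gives phase = ±2*pi/3, and since phase/sin(phase) is even the sign is immaterial: L = (phase/sin(phase)) * <R>_2 = (4*sqrt(3)*pi/9) * <R>_2.
Answer: -2*pi/3*γ23


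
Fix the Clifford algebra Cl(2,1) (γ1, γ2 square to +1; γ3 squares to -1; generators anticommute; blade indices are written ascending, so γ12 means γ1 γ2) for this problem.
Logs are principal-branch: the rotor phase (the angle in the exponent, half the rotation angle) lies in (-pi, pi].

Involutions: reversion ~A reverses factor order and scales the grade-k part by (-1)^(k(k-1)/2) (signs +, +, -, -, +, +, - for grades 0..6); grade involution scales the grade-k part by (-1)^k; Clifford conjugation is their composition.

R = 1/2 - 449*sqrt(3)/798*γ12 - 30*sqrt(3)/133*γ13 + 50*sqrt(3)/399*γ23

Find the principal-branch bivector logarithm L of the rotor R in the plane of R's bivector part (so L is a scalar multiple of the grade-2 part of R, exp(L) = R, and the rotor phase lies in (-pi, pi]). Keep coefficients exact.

The scalar part of R is 1/2, which pins the rotor phase on the principal branch; dividing the bivector part by the sine of that phase recovers the unit plane, and L is the phase times that plane.
Concretely: cos(phase) = 1/2 gives phase = ±pi/3, and since phase/sin(phase) is even the sign is immaterial: L = (phase/sin(phase)) * <R>_2 = (2*sqrt(3)*pi/9) * <R>_2.
Answer: -449*pi/1197*γ12 - 20*pi/133*γ13 + 100*pi/1197*γ23
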